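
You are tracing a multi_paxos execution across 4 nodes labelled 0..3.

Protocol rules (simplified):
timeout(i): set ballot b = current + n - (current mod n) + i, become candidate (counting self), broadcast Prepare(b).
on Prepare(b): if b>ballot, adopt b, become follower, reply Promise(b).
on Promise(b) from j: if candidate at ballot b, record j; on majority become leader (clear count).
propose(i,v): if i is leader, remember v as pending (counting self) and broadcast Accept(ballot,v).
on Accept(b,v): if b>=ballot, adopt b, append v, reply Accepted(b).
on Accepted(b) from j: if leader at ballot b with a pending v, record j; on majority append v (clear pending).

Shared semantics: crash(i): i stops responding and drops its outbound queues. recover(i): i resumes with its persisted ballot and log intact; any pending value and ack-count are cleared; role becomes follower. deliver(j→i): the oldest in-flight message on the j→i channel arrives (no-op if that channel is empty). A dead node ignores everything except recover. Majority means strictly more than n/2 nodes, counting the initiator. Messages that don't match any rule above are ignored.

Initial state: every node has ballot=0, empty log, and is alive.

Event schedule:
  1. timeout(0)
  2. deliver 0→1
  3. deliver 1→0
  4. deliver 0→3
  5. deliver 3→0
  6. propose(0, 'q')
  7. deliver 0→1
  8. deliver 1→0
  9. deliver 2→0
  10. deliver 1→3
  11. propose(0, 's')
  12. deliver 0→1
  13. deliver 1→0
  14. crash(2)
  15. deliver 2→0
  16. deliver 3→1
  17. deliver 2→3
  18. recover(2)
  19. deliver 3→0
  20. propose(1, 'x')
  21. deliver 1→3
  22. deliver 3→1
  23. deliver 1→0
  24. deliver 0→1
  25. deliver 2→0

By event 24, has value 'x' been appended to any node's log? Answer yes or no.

e1 timeout(0): 0[cand,b=4,-]
e2 deliver 0→1: 1[foll,b=4,-]
e3 deliver 1→0: ·
e4 deliver 0→3: 3[foll,b=4,-]
e5 deliver 3→0: 0[lead,b=4,-]
e6 propose(0,'q'): ·
e7 deliver 0→1: 1[foll,b=4,q]
e8 deliver 1→0: ·
e9 deliver 2→0: ·
e10 deliver 1→3: ·
e11 propose(0,'s'): ·
e12 deliver 0→1: 1[foll,b=4,q,s]
e13 deliver 1→0: ·
e14 crash(2): 2[✗foll,b=0,-]
e15 deliver 2→0: ·
e16 deliver 3→1: ·
e17 deliver 2→3: ·
e18 recover(2): 2[foll,b=0,-]
e19 deliver 3→0: ·
e20 propose(1,'x'): ·
e21 deliver 1→3: ·
e22 deliver 3→1: ·
e23 deliver 1→0: ·
e24 deliver 0→1: ·

no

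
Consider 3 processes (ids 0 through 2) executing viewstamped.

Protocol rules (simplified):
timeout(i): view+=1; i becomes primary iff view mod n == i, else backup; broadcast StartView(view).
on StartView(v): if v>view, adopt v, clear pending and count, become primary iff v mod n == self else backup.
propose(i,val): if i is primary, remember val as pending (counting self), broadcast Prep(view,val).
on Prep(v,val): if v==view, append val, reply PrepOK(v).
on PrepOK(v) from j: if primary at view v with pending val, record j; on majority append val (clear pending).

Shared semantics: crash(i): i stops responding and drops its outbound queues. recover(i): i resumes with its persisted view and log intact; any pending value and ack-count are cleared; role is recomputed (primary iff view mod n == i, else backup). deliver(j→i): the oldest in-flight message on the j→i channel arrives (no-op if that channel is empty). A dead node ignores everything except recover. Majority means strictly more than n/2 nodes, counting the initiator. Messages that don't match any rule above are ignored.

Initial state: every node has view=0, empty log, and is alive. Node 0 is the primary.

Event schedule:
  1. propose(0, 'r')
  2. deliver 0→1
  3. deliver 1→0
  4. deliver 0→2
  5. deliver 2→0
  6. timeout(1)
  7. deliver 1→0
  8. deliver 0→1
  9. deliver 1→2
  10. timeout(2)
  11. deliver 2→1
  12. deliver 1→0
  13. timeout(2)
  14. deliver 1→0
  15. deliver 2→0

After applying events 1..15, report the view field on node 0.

e1 propose(0,'r'): ·
e2 deliver 0→1: 1[back,v=0,r]
e3 deliver 1→0: 0[prim,v=0,r]
e4 deliver 0→2: 2[back,v=0,r]
e5 deliver 2→0: ·
e6 timeout(1): 1[prim,v=1,r]
e7 deliver 1→0: 0[back,v=1,r]
e8 deliver 0→1: ·
e9 deliver 1→2: 2[back,v=1,r]
e10 timeout(2): 2[prim,v=2,r]
e11 deliver 2→1: 1[back,v=2,r]
e12 deliver 1→0: ·
e13 timeout(2): 2[back,v=3,r]
e14 deliver 1→0: ·
e15 deliver 2→0: 0[back,v=2,r]

2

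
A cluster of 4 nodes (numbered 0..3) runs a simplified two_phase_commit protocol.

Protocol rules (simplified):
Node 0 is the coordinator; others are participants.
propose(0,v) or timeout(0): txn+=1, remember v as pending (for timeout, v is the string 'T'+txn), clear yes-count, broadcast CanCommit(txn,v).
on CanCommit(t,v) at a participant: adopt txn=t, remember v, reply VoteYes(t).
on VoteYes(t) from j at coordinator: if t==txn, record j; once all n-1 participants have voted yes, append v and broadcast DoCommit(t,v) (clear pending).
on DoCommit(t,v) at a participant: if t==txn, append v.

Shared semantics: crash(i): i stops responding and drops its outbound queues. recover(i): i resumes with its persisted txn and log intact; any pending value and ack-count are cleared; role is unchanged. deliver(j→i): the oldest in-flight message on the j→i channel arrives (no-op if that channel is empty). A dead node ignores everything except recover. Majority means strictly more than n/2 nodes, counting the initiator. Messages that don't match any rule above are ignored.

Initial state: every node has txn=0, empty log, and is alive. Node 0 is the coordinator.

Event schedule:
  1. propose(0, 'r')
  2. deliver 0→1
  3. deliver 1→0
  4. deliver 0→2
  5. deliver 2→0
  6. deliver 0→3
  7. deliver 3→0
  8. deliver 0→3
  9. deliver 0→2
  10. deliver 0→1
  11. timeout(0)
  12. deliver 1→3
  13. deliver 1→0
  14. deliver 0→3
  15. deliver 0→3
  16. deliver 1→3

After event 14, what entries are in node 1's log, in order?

e1 propose(0,'r'): 0[coor,t=1,-]
e2 deliver 0→1: 1[part,t=1,-]
e3 deliver 1→0: ·
e4 deliver 0→2: 2[part,t=1,-]
e5 deliver 2→0: ·
e6 deliver 0→3: 3[part,t=1,-]
e7 deliver 3→0: 0[coor,t=1,r]
e8 deliver 0→3: 3[part,t=1,r]
e9 deliver 0→2: 2[part,t=1,r]
e10 deliver 0→1: 1[part,t=1,r]
e11 timeout(0): 0[coor,t=2,r]
e12 deliver 1→3: ·
e13 deliver 1→0: ·
e14 deliver 0→3: 3[part,t=2,r]

r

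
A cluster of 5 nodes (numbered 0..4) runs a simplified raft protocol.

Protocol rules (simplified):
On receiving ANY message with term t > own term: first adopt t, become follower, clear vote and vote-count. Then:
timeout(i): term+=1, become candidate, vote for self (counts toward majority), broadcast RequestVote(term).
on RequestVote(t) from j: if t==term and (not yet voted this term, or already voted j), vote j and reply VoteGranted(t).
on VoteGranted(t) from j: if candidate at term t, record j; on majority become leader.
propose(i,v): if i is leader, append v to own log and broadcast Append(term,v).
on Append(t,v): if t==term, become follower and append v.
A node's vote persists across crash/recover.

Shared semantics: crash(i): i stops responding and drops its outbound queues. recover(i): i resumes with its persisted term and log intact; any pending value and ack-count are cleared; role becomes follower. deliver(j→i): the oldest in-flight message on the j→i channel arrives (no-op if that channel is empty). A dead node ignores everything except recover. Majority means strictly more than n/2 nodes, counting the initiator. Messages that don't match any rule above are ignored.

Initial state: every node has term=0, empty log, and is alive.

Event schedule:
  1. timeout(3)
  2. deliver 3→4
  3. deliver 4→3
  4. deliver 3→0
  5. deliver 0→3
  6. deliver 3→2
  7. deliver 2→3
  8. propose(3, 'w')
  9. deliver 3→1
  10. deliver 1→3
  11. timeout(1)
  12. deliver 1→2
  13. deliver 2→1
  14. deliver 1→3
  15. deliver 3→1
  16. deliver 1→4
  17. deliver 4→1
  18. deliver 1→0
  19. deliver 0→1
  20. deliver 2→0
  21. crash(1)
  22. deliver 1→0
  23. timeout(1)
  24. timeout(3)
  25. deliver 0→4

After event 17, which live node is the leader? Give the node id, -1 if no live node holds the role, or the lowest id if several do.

e1 timeout(3): 3[cand,t=1,-]
e2 deliver 3→4: 4[foll,t=1,-]
e3 deliver 4→3: ·
e4 deliver 3→0: 0[foll,t=1,-]
e5 deliver 0→3: 3[lead,t=1,-]
e6 deliver 3→2: 2[foll,t=1,-]
e7 deliver 2→3: ·
e8 propose(3,'w'): 3[lead,t=1,w]
e9 deliver 3→1: 1[foll,t=1,-]
e10 deliver 1→3: ·
e11 timeout(1): 1[cand,t=2,-]
e12 deliver 1→2: 2[foll,t=2,-]
e13 deliver 2→1: ·
e14 deliver 1→3: 3[foll,t=2,w]
e15 deliver 3→1: ·
e16 deliver 1→4: 4[foll,t=2,-]
e17 deliver 4→1: 1[lead,t=2,-]

1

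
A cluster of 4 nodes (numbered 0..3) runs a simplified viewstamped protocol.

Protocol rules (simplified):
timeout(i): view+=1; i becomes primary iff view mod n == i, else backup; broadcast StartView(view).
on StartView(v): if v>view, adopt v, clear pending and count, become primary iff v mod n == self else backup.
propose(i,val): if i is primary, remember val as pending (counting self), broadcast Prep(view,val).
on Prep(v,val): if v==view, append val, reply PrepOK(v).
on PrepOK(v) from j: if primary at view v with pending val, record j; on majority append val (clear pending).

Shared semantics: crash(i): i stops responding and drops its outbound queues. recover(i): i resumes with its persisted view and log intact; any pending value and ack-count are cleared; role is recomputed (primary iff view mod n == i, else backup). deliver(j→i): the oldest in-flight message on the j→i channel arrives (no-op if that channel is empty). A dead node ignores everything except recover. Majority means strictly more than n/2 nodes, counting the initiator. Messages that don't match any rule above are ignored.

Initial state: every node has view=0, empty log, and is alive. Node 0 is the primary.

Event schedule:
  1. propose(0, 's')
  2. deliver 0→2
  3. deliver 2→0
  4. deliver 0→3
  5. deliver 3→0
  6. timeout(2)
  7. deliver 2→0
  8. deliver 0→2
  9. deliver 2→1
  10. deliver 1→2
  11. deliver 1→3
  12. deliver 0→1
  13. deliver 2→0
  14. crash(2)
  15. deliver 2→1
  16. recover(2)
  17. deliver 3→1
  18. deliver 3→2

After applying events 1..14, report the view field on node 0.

1

e1 propose(0,'s'): ·
e2 deliver 0→2: 2[back,v=0,s]
e3 deliver 2→0: ·
e4 deliver 0→3: 3[back,v=0,s]
e5 deliver 3→0: 0[prim,v=0,s]
e6 timeout(2): 2[back,v=1,s]
e7 deliver 2→0: 0[back,v=1,s]
e8 deliver 0→2: ·
e9 deliver 2→1: 1[prim,v=1,-]
e10 deliver 1→2: ·
e11 deliver 1→3: ·
e12 deliver 0→1: ·
e13 deliver 2→0: ·
e14 crash(2): 2[✗back,v=1,s]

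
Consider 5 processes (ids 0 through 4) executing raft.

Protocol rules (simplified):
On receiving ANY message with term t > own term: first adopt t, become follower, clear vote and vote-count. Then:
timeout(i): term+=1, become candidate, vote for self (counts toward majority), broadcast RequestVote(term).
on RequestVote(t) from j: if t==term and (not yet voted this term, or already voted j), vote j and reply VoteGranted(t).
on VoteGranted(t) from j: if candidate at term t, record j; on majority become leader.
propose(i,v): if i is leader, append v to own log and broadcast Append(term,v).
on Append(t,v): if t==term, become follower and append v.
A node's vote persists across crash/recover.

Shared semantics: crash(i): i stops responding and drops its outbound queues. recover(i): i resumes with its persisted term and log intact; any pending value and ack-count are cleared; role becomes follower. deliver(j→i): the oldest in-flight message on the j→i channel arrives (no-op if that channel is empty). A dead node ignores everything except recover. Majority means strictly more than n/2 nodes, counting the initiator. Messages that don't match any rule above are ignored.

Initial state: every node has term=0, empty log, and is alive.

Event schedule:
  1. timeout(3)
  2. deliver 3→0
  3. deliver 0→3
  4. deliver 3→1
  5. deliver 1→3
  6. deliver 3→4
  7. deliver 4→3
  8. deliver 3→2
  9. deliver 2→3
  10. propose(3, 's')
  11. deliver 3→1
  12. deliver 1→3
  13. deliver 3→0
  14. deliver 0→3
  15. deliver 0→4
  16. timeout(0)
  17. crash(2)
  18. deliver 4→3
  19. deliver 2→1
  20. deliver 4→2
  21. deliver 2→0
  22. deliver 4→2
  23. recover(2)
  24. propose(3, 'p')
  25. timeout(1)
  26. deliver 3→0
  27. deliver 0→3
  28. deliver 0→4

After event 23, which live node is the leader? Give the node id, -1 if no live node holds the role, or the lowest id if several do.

1. timeout(3):  <3:cand t1 ->
2. deliver 3→0:  <0:foll t1 ->
3. deliver 0→3:  nop
4. deliver 3→1:  <1:foll t1 ->
5. deliver 1→3:  <3:lead t1 ->
6. deliver 3→4:  <4:foll t1 ->
7. deliver 4→3:  nop
8. deliver 3→2:  <2:foll t1 ->
9. deliver 2→3:  nop
10. propose(3,'s'):  <3:lead t1 s>
11. deliver 3→1:  <1:foll t1 s>
12. deliver 1→3:  nop
13. deliver 3→0:  <0:foll t1 s>
14. deliver 0→3:  nop
15. deliver 0→4:  nop
16. timeout(0):  <0:cand t2 s>
17. crash(2):  <2:✗foll t1 ->
18. deliver 4→3:  nop
19. deliver 2→1:  nop
20. deliver 4→2:  nop
21. deliver 2→0:  nop
22. deliver 4→2:  nop
23. recover(2):  <2:foll t1 ->

3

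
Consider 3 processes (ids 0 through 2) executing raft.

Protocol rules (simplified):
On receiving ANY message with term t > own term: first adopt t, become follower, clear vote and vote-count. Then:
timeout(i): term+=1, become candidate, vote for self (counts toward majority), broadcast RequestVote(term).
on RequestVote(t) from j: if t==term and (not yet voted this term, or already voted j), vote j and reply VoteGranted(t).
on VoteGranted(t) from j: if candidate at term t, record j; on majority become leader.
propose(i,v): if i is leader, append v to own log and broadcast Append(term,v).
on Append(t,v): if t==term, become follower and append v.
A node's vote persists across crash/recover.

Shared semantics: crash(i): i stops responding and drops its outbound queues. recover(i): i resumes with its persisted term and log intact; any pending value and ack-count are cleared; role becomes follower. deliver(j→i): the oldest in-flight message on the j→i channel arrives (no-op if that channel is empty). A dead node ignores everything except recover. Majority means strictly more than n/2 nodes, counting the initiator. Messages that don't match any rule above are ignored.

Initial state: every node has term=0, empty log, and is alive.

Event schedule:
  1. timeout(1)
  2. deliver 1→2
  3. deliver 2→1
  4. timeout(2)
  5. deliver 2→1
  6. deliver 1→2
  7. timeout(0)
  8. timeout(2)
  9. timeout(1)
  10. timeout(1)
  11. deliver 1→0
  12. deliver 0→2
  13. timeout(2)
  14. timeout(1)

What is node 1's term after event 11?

4

1. timeout(1):  <1:cand t1 ->
2. deliver 1→2:  <2:foll t1 ->
3. deliver 2→1:  <1:lead t1 ->
4. timeout(2):  <2:cand t2 ->
5. deliver 2→1:  <1:foll t2 ->
6. deliver 1→2:  <2:lead t2 ->
7. timeout(0):  <0:cand t1 ->
8. timeout(2):  <2:cand t3 ->
9. timeout(1):  <1:cand t3 ->
10. timeout(1):  <1:cand t4 ->
11. deliver 1→0:  nop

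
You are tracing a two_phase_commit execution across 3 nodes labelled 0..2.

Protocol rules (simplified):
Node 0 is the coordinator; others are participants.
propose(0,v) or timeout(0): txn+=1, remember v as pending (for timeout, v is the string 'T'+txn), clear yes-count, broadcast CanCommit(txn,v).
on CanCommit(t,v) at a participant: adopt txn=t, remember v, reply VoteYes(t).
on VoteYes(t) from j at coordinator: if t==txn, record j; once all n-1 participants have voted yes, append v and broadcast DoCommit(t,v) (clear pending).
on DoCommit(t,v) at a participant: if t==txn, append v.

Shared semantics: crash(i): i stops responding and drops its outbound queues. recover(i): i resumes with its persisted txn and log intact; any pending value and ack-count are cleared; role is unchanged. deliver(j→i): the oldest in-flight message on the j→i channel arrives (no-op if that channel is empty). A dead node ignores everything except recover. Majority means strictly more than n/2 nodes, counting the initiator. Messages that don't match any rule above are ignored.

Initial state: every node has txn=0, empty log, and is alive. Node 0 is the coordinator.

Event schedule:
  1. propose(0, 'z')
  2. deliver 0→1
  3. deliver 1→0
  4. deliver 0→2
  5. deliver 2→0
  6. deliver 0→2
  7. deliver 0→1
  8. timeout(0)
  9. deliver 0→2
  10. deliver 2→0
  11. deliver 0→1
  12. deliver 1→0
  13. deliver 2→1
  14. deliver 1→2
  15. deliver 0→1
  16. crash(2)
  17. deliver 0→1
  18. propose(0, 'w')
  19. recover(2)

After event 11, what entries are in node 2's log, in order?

after 1 — propose(0,'z'): n0:coor/t1/[-]
after 2 — deliver 0→1: n1:part/t1/[-]
after 3 — deliver 1→0: ·
after 4 — deliver 0→2: n2:part/t1/[-]
after 5 — deliver 2→0: n0:coor/t1/[z]
after 6 — deliver 0→2: n2:part/t1/[z]
after 7 — deliver 0→1: n1:part/t1/[z]
after 8 — timeout(0): n0:coor/t2/[z]
after 9 — deliver 0→2: n2:part/t2/[z]
after 10 — deliver 2→0: ·
after 11 — deliver 0→1: n1:part/t2/[z]

z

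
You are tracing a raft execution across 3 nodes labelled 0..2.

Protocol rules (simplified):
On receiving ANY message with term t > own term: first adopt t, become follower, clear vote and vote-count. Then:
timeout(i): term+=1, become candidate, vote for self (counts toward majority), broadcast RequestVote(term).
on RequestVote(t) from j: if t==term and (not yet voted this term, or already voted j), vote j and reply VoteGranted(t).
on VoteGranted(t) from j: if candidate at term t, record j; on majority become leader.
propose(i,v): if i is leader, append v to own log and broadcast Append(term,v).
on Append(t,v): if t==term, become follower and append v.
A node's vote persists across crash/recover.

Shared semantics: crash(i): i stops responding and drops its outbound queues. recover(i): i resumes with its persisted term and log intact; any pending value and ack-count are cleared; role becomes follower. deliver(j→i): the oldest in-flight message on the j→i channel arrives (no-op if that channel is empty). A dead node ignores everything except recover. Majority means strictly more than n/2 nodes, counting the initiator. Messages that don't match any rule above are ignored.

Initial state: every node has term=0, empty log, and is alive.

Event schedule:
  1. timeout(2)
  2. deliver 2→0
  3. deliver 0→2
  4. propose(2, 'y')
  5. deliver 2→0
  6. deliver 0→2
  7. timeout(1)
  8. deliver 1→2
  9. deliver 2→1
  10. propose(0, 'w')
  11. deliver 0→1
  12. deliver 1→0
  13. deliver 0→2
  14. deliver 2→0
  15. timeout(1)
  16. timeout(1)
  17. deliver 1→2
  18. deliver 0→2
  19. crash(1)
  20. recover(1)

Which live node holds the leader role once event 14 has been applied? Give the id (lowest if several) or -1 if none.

2

e1 timeout(2): 2[cand,t=1,-]
e2 deliver 2→0: 0[foll,t=1,-]
e3 deliver 0→2: 2[lead,t=1,-]
e4 propose(2,'y'): 2[lead,t=1,y]
e5 deliver 2→0: 0[foll,t=1,y]
e6 deliver 0→2: ·
e7 timeout(1): 1[cand,t=1,-]
e8 deliver 1→2: ·
e9 deliver 2→1: ·
e10 propose(0,'w'): ·
e11 deliver 0→1: ·
e12 deliver 1→0: ·
e13 deliver 0→2: ·
e14 deliver 2→0: ·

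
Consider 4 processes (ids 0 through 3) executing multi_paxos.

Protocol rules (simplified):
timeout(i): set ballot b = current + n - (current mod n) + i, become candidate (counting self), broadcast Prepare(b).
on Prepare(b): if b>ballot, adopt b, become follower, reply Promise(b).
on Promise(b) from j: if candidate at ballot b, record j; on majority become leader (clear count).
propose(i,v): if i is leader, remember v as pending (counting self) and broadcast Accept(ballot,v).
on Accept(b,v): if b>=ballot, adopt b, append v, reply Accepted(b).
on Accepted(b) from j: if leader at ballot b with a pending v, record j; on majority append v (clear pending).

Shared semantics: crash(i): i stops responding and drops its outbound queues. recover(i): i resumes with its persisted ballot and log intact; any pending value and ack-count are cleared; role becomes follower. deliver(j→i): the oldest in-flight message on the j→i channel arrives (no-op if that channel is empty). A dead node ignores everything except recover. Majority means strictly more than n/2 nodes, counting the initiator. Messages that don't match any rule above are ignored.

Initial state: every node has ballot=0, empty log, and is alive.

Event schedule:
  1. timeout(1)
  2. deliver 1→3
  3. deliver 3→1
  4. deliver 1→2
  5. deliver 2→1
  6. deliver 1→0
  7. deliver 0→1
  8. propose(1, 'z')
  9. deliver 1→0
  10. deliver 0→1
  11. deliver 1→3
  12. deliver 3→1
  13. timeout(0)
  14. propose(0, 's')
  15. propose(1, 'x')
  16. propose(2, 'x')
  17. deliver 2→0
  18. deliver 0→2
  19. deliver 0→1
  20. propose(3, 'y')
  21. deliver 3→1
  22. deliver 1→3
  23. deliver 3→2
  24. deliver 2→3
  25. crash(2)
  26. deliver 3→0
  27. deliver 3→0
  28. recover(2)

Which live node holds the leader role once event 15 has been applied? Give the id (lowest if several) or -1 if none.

1

after 1 — timeout(1): n1:cand/b5/[-]
after 2 — deliver 1→3: n3:foll/b5/[-]
after 3 — deliver 3→1: ·
after 4 — deliver 1→2: n2:foll/b5/[-]
after 5 — deliver 2→1: n1:lead/b5/[-]
after 6 — deliver 1→0: n0:foll/b5/[-]
after 7 — deliver 0→1: ·
after 8 — propose(1,'z'): ·
after 9 — deliver 1→0: n0:foll/b5/[z]
after 10 — deliver 0→1: ·
after 11 — deliver 1→3: n3:foll/b5/[z]
after 12 — deliver 3→1: n1:lead/b5/[z]
after 13 — timeout(0): n0:cand/b8/[z]
after 14 — propose(0,'s'): ·
after 15 — propose(1,'x'): ·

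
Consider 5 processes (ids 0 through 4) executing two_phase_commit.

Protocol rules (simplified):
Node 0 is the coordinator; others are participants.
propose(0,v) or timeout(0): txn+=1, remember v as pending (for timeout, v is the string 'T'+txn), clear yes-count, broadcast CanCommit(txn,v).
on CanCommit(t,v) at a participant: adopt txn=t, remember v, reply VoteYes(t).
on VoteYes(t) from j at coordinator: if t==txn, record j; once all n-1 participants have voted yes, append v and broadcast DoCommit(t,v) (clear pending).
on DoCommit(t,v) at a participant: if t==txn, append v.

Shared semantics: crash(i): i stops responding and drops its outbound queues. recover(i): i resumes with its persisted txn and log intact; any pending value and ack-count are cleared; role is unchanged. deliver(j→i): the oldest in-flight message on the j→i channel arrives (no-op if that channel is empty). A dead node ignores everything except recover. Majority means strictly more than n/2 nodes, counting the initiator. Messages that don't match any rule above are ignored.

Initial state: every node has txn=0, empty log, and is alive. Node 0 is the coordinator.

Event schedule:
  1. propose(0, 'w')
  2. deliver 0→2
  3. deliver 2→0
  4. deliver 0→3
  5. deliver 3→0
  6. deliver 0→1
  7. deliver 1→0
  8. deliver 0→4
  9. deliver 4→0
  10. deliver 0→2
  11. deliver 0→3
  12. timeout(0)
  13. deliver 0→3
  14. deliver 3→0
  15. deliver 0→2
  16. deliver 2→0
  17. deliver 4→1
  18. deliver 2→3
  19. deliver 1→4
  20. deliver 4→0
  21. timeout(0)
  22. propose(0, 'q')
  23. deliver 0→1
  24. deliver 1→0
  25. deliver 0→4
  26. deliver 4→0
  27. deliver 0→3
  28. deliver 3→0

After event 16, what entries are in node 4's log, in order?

after 1 — propose(0,'w'): n0:coor/t1/[-]
after 2 — deliver 0→2: n2:part/t1/[-]
after 3 — deliver 2→0: ·
after 4 — deliver 0→3: n3:part/t1/[-]
after 5 — deliver 3→0: ·
after 6 — deliver 0→1: n1:part/t1/[-]
after 7 — deliver 1→0: ·
after 8 — deliver 0→4: n4:part/t1/[-]
after 9 — deliver 4→0: n0:coor/t1/[w]
after 10 — deliver 0→2: n2:part/t1/[w]
after 11 — deliver 0→3: n3:part/t1/[w]
after 12 — timeout(0): n0:coor/t2/[w]
after 13 — deliver 0→3: n3:part/t2/[w]
after 14 — deliver 3→0: ·
after 15 — deliver 0→2: n2:part/t2/[w]
after 16 — deliver 2→0: ·

empty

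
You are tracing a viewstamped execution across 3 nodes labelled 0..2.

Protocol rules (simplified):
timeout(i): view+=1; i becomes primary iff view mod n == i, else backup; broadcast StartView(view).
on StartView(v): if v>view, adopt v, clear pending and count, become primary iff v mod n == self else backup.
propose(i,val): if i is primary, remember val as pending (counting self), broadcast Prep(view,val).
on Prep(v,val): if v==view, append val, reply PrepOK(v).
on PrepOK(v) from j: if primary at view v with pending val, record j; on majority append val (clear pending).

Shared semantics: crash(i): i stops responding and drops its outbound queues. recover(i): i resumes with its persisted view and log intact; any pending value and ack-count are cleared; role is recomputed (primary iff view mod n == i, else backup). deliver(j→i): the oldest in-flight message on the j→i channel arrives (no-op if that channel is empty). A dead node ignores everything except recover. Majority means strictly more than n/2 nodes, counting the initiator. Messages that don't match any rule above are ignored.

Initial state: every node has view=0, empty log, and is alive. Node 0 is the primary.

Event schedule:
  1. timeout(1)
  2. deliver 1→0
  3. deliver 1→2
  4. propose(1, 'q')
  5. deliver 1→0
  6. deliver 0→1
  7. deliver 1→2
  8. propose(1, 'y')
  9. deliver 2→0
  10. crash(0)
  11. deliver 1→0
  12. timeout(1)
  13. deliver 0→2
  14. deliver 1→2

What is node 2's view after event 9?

1

e1 timeout(1): 1[prim,v=1,-]
e2 deliver 1→0: 0[back,v=1,-]
e3 deliver 1→2: 2[back,v=1,-]
e4 propose(1,'q'): ·
e5 deliver 1→0: 0[back,v=1,q]
e6 deliver 0→1: 1[prim,v=1,q]
e7 deliver 1→2: 2[back,v=1,q]
e8 propose(1,'y'): ·
e9 deliver 2→0: ·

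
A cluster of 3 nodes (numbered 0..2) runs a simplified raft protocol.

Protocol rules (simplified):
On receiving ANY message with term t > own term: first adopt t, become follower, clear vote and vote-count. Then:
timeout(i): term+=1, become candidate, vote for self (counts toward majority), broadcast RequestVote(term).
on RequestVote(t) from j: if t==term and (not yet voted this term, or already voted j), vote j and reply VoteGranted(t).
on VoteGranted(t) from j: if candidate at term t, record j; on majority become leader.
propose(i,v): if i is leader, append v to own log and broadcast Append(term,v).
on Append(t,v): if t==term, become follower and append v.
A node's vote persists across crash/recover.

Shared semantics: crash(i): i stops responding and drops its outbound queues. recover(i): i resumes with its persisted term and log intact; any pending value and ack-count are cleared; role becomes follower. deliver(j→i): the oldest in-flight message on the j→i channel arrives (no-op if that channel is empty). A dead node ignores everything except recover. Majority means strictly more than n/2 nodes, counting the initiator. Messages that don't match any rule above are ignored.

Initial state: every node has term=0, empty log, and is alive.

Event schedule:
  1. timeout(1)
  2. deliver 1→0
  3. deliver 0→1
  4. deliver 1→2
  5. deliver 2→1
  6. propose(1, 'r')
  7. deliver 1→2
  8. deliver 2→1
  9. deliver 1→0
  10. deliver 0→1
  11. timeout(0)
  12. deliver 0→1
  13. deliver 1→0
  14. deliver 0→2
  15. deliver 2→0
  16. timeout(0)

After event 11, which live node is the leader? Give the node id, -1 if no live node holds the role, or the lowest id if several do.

[1] timeout(1) → N1(cand t1 [-])
[2] deliver 1→0 → N0(foll t1 [-])
[3] deliver 0→1 → N1(lead t1 [-])
[4] deliver 1→2 → N2(foll t1 [-])
[5] deliver 2→1 → ∅
[6] propose(1,'r') → N1(lead t1 [r])
[7] deliver 1→2 → N2(foll t1 [r])
[8] deliver 2→1 → ∅
[9] deliver 1→0 → N0(foll t1 [r])
[10] deliver 0→1 → ∅
[11] timeout(0) → N0(cand t2 [r])

1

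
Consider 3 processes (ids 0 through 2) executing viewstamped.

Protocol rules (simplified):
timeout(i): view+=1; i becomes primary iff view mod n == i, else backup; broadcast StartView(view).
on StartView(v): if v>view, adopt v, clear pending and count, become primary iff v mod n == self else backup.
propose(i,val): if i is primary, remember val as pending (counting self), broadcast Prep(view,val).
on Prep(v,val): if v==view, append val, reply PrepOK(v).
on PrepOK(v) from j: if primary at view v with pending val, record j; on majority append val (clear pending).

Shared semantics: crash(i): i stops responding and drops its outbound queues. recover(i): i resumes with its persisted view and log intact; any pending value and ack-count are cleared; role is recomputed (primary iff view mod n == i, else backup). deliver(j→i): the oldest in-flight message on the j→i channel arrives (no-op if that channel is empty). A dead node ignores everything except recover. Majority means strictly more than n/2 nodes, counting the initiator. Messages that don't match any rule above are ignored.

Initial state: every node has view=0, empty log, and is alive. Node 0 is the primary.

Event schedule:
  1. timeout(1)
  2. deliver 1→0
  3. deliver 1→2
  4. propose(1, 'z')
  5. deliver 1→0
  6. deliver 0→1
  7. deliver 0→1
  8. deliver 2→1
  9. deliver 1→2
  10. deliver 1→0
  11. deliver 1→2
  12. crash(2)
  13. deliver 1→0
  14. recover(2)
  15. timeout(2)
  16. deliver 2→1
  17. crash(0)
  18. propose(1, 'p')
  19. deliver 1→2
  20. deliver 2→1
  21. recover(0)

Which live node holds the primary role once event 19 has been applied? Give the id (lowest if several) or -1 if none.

[1] timeout(1) → N1(prim v1 [-])
[2] deliver 1→0 → N0(back v1 [-])
[3] deliver 1→2 → N2(back v1 [-])
[4] propose(1,'z') → ∅
[5] deliver 1→0 → N0(back v1 [z])
[6] deliver 0→1 → N1(prim v1 [z])
[7] deliver 0→1 → ∅
[8] deliver 2→1 → ∅
[9] deliver 1→2 → N2(back v1 [z])
[10] deliver 1→0 → ∅
[11] deliver 1→2 → ∅
[12] crash(2) → N2(✗back v1 [z])
[13] deliver 1→0 → ∅
[14] recover(2) → N2(back v1 [z])
[15] timeout(2) → N2(prim v2 [z])
[16] deliver 2→1 → N1(back v2 [z])
[17] crash(0) → N0(✗back v1 [z])
[18] propose(1,'p') → ∅
[19] deliver 1→2 → ∅

2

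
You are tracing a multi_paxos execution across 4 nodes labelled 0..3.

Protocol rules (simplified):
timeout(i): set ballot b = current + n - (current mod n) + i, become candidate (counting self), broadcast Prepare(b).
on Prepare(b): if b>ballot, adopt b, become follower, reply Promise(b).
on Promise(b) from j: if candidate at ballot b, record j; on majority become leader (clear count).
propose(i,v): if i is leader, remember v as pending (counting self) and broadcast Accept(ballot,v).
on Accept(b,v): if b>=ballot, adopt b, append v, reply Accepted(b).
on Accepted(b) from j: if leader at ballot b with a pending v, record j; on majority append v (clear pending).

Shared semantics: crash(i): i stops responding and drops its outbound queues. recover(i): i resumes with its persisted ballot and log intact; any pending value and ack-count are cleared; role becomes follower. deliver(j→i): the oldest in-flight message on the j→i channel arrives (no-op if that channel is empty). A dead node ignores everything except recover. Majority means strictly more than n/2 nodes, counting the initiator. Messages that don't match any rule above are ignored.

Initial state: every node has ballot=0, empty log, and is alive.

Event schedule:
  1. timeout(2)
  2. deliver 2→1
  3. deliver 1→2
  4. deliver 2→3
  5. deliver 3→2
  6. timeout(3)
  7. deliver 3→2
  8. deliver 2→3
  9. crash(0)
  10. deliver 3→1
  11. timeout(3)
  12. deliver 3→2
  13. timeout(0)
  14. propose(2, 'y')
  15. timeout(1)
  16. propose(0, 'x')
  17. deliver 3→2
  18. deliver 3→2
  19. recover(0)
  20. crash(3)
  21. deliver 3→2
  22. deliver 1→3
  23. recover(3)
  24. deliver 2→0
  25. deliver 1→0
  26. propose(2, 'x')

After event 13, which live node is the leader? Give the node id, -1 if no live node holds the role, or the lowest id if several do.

-1

1. timeout(2):  <2:cand b6 ->
2. deliver 2→1:  <1:foll b6 ->
3. deliver 1→2:  nop
4. deliver 2→3:  <3:foll b6 ->
5. deliver 3→2:  <2:lead b6 ->
6. timeout(3):  <3:cand b11 ->
7. deliver 3→2:  <2:foll b11 ->
8. deliver 2→3:  nop
9. crash(0):  <0:✗foll b0 ->
10. deliver 3→1:  <1:foll b11 ->
11. timeout(3):  <3:cand b15 ->
12. deliver 3→2:  <2:foll b15 ->
13. timeout(0):  nop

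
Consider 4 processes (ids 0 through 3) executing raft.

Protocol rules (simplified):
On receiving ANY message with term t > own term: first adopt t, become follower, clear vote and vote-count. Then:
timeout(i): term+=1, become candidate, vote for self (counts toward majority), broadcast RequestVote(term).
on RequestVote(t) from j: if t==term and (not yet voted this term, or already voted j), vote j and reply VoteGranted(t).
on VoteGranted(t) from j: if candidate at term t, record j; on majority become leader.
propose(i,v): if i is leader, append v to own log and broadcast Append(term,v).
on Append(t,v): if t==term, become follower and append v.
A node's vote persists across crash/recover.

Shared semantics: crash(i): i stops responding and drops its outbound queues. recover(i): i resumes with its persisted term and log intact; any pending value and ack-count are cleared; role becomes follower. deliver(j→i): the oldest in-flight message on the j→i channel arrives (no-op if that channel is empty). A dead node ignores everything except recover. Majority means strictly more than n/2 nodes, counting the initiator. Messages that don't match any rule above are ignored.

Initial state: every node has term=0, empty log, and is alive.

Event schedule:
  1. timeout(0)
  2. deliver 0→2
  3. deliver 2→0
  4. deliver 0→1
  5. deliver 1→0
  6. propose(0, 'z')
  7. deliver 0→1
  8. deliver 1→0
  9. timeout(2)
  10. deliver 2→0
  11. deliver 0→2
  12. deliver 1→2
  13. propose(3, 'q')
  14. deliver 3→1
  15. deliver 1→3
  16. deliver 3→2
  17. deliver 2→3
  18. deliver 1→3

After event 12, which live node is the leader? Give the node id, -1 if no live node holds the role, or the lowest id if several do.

[1] timeout(0) → N0(cand t1 [-])
[2] deliver 0→2 → N2(foll t1 [-])
[3] deliver 2→0 → ∅
[4] deliver 0→1 → N1(foll t1 [-])
[5] deliver 1→0 → N0(lead t1 [-])
[6] propose(0,'z') → N0(lead t1 [z])
[7] deliver 0→1 → N1(foll t1 [z])
[8] deliver 1→0 → ∅
[9] timeout(2) → N2(cand t2 [-])
[10] deliver 2→0 → N0(foll t2 [z])
[11] deliver 0→2 → ∅
[12] deliver 1→2 → ∅

-1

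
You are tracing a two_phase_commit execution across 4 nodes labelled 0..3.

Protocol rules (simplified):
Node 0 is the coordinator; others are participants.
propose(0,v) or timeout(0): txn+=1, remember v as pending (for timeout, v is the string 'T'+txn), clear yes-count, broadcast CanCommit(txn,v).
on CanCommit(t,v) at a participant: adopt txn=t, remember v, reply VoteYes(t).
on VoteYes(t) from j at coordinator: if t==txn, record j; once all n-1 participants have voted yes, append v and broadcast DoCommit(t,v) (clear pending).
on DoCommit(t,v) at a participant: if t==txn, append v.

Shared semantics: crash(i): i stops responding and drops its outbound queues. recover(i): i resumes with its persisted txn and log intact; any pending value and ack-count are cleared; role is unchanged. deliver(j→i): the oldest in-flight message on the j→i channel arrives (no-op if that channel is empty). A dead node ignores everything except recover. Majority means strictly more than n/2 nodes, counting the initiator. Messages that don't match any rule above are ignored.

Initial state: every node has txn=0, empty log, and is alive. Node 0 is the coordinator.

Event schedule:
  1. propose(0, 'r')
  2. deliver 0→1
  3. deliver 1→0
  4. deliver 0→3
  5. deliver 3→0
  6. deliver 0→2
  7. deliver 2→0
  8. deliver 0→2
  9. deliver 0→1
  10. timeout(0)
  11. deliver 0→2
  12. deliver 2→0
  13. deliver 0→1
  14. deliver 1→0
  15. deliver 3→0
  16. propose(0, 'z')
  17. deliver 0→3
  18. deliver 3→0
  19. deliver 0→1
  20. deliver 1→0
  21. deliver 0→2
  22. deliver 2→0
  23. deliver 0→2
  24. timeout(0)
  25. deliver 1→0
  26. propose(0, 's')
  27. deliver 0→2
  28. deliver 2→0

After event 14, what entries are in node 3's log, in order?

empty

step 1 propose(0,'r'): 0={coor,t=1,log=-}
step 2 deliver 0→1: 1={part,t=1,log=-}
step 3 deliver 1→0: —
step 4 deliver 0→3: 3={part,t=1,log=-}
step 5 deliver 3→0: —
step 6 deliver 0→2: 2={part,t=1,log=-}
step 7 deliver 2→0: 0={coor,t=1,log=r}
step 8 deliver 0→2: 2={part,t=1,log=r}
step 9 deliver 0→1: 1={part,t=1,log=r}
step 10 timeout(0): 0={coor,t=2,log=r}
step 11 deliver 0→2: 2={part,t=2,log=r}
step 12 deliver 2→0: —
step 13 deliver 0→1: 1={part,t=2,log=r}
step 14 deliver 1→0: —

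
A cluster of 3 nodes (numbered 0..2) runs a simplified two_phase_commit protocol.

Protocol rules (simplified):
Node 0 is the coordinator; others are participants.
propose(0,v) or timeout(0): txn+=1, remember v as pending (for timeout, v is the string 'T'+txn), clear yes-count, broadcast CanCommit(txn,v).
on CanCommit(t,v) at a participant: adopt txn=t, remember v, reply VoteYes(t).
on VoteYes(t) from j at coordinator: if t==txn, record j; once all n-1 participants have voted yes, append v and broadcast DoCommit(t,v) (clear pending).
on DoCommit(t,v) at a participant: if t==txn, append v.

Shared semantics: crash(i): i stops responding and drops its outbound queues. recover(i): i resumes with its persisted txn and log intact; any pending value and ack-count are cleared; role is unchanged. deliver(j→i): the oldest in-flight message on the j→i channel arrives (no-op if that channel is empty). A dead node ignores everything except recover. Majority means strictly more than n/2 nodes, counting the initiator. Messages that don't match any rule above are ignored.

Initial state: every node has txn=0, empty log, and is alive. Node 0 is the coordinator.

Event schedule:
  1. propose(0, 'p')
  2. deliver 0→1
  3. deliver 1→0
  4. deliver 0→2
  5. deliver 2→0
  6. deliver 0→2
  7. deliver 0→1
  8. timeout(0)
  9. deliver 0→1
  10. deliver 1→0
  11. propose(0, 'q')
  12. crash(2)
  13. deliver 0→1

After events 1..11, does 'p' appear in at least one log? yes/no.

step 1 propose(0,'p'): 0={coor,t=1,log=-}
step 2 deliver 0→1: 1={part,t=1,log=-}
step 3 deliver 1→0: —
step 4 deliver 0→2: 2={part,t=1,log=-}
step 5 deliver 2→0: 0={coor,t=1,log=p}
step 6 deliver 0→2: 2={part,t=1,log=p}
step 7 deliver 0→1: 1={part,t=1,log=p}
step 8 timeout(0): 0={coor,t=2,log=p}
step 9 deliver 0→1: 1={part,t=2,log=p}
step 10 deliver 1→0: —
step 11 propose(0,'q'): 0={coor,t=3,log=p}

yes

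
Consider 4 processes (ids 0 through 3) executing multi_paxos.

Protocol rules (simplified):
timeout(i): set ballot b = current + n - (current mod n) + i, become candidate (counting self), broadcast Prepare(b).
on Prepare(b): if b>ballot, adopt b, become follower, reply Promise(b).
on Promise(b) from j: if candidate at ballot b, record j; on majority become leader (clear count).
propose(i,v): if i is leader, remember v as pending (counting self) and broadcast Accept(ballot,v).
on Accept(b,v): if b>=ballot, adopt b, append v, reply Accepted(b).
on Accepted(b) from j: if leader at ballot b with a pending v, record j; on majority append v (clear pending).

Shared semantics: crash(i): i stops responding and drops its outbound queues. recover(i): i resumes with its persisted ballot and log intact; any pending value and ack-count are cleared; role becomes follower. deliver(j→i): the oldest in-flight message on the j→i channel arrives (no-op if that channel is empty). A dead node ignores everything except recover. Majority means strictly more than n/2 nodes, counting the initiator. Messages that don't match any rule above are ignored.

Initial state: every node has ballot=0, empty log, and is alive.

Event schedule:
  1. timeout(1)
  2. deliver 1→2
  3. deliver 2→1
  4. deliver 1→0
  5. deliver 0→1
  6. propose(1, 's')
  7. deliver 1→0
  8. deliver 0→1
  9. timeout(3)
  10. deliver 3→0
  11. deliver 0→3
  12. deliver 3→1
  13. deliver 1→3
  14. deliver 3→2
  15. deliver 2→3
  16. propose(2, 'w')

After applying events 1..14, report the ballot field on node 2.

7

step 1 timeout(1): 1={cand,b=5,log=-}
step 2 deliver 1→2: 2={foll,b=5,log=-}
step 3 deliver 2→1: —
step 4 deliver 1→0: 0={foll,b=5,log=-}
step 5 deliver 0→1: 1={lead,b=5,log=-}
step 6 propose(1,'s'): —
step 7 deliver 1→0: 0={foll,b=5,log=s}
step 8 deliver 0→1: —
step 9 timeout(3): 3={cand,b=7,log=-}
step 10 deliver 3→0: 0={foll,b=7,log=s}
step 11 deliver 0→3: —
step 12 deliver 3→1: 1={foll,b=7,log=-}
step 13 deliver 1→3: —
step 14 deliver 3→2: 2={foll,b=7,log=-}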